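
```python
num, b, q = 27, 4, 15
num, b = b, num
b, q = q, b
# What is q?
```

Trace:
`num, b, q = 27, 4, 15` → num = 27; b = 4; q = 15
`num, b = b, num` → num = 4; b = 27
`b, q = q, b` → b = 15; q = 27
So q = 27

Answer: 27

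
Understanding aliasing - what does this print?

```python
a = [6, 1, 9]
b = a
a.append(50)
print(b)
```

Key concept: basic list aliasing.
Step by step:
`a = [6, 1, 9]` → a = [6, 1, 9]
`b = a` → b = [6, 1, 9] (same object as a)
`a.append(50)` → a = [6, 1, 9, 50] (same object as b); b = [6, 1, 9, 50] (same object as a)
`print(b)` → prints [6, 1, 9, 50]

Answer: [6, 1, 9, 50]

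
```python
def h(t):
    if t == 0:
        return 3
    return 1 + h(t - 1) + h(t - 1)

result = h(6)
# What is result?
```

h(t) = 1 + 2·h(t-1), h(0)=3. Closed form: (3+1)·2^6 - 1 = 255.

Answer: 255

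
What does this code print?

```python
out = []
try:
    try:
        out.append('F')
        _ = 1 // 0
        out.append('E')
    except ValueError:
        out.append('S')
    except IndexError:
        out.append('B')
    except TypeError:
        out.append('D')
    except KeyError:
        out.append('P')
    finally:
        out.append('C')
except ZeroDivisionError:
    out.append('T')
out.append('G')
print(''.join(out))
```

Execution trace: 'F' (try body) → 'C' (finally) → 'T' (outer except ZeroDivisionError) → 'G' (after the try/except). Output: FCTG

Answer: FCTG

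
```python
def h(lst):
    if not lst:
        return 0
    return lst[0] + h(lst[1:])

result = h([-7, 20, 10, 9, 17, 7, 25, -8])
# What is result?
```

(-7) + 20 + 10 + 9 + 17 + 7 + 25 + (-8) + 0 = 73

Answer: 73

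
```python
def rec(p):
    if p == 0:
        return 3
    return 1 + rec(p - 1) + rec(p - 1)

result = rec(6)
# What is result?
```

rec(p) = 1 + 2·rec(p-1), rec(0)=3. Closed form: (3+1)·2^6 - 1 = 255.

Answer: 255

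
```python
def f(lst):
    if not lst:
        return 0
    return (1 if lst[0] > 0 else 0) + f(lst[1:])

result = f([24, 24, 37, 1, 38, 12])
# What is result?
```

Count of positive elements in [24, 24, 37, 1, 38, 12] = 6

Answer: 6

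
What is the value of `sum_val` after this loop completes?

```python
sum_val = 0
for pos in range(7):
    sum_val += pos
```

Sum of 0 to 6 = 21
`sum_val` takes the values: 0 → 1 → 3 → 6 → 10 → 15 → 21

Answer: 21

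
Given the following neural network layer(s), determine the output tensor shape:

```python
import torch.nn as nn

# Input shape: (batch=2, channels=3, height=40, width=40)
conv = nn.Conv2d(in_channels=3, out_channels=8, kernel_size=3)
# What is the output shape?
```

Input: (2, 3, 40, 40) -> Output: (2, 8, 38, 38)

Answer: (2, 8, 38, 38)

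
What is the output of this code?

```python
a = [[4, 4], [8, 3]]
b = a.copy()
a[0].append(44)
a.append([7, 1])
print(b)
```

Key concept: shallow copy with nested lists.
Step by step:
`a = [[4, 4], [8, 3]]` → a = [[4, 4], [8, 3]]
`b = a.copy()` → b = [[4, 4], [8, 3]]
`a[0].append(44)` → a = [[4, 4, 44], [8, 3]]; b = [[4, 4, 44], [8, 3]]
`a.append([7, 1])` → a = [[4, 4, 44], [8, 3], [7, 1]]
`print(b)` → prints [[4, 4, 44], [8, 3]]

Answer: [[4, 4, 44], [8, 3]]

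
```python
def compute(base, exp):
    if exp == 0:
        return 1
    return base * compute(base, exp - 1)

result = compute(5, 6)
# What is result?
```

compute(5, 6) = 5 * 5 * 5 * 5 * 5 * 5 = 15625

Answer: 15625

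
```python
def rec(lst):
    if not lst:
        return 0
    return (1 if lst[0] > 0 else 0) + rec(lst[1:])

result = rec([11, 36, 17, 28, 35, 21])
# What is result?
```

Count of positive elements in [11, 36, 17, 28, 35, 21] = 6

Answer: 6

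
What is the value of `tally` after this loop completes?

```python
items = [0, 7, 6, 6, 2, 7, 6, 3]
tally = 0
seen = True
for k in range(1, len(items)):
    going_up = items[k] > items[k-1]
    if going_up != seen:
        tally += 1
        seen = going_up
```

Count direction changes in [0, 7, 6, 6, 2, 7, 6, 3]
`tally` takes the values: 0 → 1 → 2 → 3

Answer: 3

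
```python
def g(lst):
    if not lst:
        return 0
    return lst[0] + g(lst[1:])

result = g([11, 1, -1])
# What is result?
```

11 + 1 + (-1) + 0 = 11

Answer: 11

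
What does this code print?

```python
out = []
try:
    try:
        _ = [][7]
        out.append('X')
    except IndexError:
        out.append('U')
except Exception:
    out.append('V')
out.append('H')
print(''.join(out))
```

Execution trace: 'U' (inner except IndexError) → 'H' (after the try/except). Output: UH

Answer: UH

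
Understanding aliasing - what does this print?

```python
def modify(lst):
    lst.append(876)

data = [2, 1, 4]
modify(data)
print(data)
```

Key concept: function modifies passed list.
Step by step:
`data = [2, 1, 4]` → data = [2, 1, 4]
`modify(data)` → data = [2, 1, 4, 876]
`print(data)` → prints [2, 1, 4, 876]

Answer: [2, 1, 4, 876]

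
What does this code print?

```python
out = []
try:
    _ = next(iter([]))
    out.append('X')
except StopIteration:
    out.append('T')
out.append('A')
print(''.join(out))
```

Execution trace: 'T' (except StopIteration) → 'A' (after the try/except). Output: TA

Answer: TA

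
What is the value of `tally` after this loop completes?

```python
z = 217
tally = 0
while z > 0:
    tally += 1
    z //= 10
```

Count digits by repeated division by 10
`tally` takes the values: 0 → 1 → 2 → 3

Answer: 3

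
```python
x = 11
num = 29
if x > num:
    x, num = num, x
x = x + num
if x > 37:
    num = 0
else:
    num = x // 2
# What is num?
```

Trace:
`x = 11` → x = 11
`num = 29` → num = 29
`if x > num: ...` → x > num is False → no variable changes
`x = x + num` → x = 40
`if x > 37: ...` → x > 37 is True → num = 0
So num = 0

Answer: 0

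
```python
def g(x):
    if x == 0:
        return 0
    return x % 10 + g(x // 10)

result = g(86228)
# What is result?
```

Sum of digits of 86228: 8 + 2 + 2 + 6 + 8 = 26

Answer: 26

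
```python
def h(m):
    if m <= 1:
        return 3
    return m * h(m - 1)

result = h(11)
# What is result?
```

h(11) = 11 * 10 * 9 * 8 * 7 * 6 * 5 * 4 * 3 * 2 * 3 = 119750400

Answer: 119750400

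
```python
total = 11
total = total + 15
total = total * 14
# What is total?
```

Trace:
`total = 11` → total = 11
`total = total + 15` → total = 26
`total = total * 14` → total = 364
So total = 364

Answer: 364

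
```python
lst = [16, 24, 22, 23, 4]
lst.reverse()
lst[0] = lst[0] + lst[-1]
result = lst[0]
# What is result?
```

Trace:
`lst = [16, 24, 22, 23, 4]` → lst = [16, 24, 22, 23, 4]
`lst.reverse()` → lst = [4, 23, 22, 24, 16]
`lst[0] = lst[0] + lst[-1]` → lst = [20, 23, 22, 24, 16]
`result = lst[0]` → result = 20
So result = 20

Answer: 20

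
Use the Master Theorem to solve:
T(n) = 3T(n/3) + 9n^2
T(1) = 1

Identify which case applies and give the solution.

a=3, b=3, f(n)=9n^2. log_3(3) = 1. Since c=2 > 1 and the regularity condition holds (3(n/3)^2 = (3/3^2)n^2 with 3/3^2 < 1), Case 3 applies: T(n) = Θ(f(n)) = O(n^2).

Answer: O(n^2) - Case 3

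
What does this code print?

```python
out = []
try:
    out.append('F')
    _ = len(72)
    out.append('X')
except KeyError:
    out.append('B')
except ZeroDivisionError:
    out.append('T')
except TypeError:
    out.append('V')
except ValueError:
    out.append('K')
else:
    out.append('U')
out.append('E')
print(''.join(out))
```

Execution trace: 'F' (try body) → 'V' (except TypeError) → 'E' (after the try/except). Output: FVE

Answer: FVE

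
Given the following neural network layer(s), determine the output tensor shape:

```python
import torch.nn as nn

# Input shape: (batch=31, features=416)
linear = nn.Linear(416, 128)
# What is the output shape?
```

Input: (31, 416) -> Output: (31, 128)

Answer: (31, 128)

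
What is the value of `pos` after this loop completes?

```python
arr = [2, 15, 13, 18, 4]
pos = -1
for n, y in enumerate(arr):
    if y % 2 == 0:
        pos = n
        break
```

First even number index in [2, 15, 13, 18, 4]
`pos` takes the values: -1 → 0

Answer: 0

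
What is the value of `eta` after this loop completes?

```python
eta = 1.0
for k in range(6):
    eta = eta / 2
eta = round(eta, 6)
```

Halving LR 6 times: 1 / 2^6
`eta` takes the values: 1.0 → 0.5 → 0.25 → 0.125 → 0.0625 → 0.03125 → 0.015625

Answer: 0.015625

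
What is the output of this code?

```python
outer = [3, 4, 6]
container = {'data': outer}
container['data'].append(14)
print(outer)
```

Key concept: dict holds reference to list.
Step by step:
`outer = [3, 4, 6]` → outer = [3, 4, 6]
`container = {'data': outer}` → container = {'data': [3, 4, 6]}
`container['data'].append(14)` → outer = [3, 4, 6, 14]; container = {'data': [3, 4, 6, 14]}
`print(outer)` → prints [3, 4, 6, 14]

Answer: [3, 4, 6, 14]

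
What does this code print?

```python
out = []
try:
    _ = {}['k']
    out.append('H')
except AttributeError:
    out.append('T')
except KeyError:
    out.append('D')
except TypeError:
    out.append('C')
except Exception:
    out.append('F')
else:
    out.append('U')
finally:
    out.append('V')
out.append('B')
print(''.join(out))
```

Execution trace: 'D' (except KeyError) → 'V' (finally) → 'B' (after the try/except). Output: DVB

Answer: DVB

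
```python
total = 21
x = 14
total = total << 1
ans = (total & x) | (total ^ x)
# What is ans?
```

Trace:
`total = 21` → total = 21
`x = 14` → x = 14
`total = total << 1` → total = 42
`ans = (total & x) | (total ^ x)` → ans = 46
So ans = 46

Answer: 46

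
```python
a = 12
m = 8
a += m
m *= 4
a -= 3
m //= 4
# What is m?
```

Trace:
`a = 12` → a = 12
`m = 8` → m = 8
`a += m` → a = 20
`m *= 4` → m = 32
`a -= 3` → a = 17
`m //= 4` → m = 8
So m = 8

Answer: 8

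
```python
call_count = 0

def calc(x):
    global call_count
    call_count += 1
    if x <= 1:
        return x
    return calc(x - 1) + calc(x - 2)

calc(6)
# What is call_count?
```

Calls(x) = 1 + Calls(x-1) + Calls(x-2); Calls(0)=Calls(1)=1. For x=6 this gives 25.

Answer: 25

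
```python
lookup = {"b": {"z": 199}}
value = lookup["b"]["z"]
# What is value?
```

Trace:
`lookup = {"b": {"z": 199}}` → lookup = {'b': {'z': 199}}
`value = lookup["b"]["z"]` → value = 199
So value = 199

Answer: 199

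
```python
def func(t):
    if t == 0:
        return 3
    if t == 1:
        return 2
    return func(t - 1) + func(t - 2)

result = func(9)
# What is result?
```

Build up from base cases: func(0)=3, func(1)=2, func(2)=5, func(3)=7, func(4)=12, func(5)=19, func(6)=31, ..., func(9)=131

Answer: 131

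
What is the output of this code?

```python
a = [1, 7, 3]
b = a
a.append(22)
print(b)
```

Key concept: basic list aliasing.
Step by step:
`a = [1, 7, 3]` → a = [1, 7, 3]
`b = a` → b = [1, 7, 3] (same object as a)
`a.append(22)` → a = [1, 7, 3, 22] (same object as b); b = [1, 7, 3, 22] (same object as a)
`print(b)` → prints [1, 7, 3, 22]

Answer: [1, 7, 3, 22]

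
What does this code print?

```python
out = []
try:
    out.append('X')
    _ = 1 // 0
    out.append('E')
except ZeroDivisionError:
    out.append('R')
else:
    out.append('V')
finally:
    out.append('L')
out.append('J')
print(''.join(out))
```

Execution trace: 'X' (try body) → 'R' (except ZeroDivisionError) → 'L' (finally) → 'J' (after the try/except). Output: XRLJ

Answer: XRLJ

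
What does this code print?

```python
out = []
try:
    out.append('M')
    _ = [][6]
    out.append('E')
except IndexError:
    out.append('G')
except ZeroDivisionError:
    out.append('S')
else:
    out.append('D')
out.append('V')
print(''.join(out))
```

Execution trace: 'M' (try body) → 'G' (except IndexError) → 'V' (after the try/except). Output: MGV

Answer: MGV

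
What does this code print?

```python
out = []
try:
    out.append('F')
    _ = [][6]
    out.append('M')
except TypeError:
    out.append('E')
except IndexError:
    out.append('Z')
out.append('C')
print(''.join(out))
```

Execution trace: 'F' (try body) → 'Z' (except IndexError) → 'C' (after the try/except). Output: FZC

Answer: FZC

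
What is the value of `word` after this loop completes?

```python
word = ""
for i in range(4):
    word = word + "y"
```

Repeat 'y' 4 times
`word` takes the values: "" → "y" → "yy" → "yyy" → "yyyy"

Answer: "yyyy"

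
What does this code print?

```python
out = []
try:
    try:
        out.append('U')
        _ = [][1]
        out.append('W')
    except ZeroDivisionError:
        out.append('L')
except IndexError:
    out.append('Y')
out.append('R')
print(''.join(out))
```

Execution trace: 'U' (try body) → 'Y' (outer except IndexError) → 'R' (after the try/except). Output: UYR

Answer: UYR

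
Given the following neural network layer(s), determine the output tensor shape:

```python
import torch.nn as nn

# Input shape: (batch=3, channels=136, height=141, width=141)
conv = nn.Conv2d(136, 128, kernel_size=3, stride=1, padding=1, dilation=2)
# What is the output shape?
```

Input: (3, 136, 141, 141) -> Output: (3, 128, 139, 139)

Answer: (3, 128, 139, 139)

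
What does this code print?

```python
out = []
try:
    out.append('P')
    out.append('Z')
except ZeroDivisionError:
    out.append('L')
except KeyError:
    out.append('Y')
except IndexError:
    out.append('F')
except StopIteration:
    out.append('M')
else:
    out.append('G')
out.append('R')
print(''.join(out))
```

Execution trace: 'P' (try body) → 'Z' (try body, no exception) → 'G' (else) → 'R' (after the try/except). Output: PZGR

Answer: PZGR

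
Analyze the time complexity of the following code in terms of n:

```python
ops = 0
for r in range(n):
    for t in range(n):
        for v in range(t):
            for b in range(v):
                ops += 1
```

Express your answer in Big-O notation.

Each loop level contributes: n × n × n × n. Multiplying the contributions gives O(n^4).

Answer: O(n^4)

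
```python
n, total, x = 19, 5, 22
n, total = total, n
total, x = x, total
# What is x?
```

Trace:
`n, total, x = 19, 5, 22` → n = 19; total = 5; x = 22
`n, total = total, n` → n = 5; total = 19
`total, x = x, total` → total = 22; x = 19
So x = 19

Answer: 19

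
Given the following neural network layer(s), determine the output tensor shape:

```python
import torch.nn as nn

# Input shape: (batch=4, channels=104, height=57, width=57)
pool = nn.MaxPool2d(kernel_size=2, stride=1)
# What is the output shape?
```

Input: (4, 104, 57, 57) -> Output: (4, 104, 56, 56)

Answer: (4, 104, 56, 56)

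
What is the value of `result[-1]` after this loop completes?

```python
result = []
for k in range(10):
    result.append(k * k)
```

Last element of squares 0 to 9
`result` takes the values: [] → [0] → [0, 1] → [0, 1, 4] → [0, 1, 4, 9] → [0, 1, 4, 9, 16] → [0, 1, 4, 9, 16, 25] → [0, 1, 4, 9, 16, 25, 36] → [0, 1, 4, 9, 16, 25, 36, 49] → [0, 1, 4, 9, 16, 25, 36, 49, 64] → [0, 1, 4, 9, 16, 25, 36, 49, 64, 81]
So `result[-1]` = 81

Answer: 81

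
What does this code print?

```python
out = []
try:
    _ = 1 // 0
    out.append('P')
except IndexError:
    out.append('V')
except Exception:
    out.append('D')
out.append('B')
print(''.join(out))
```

Execution trace: 'D' (except Exception) → 'B' (after the try/except). Output: DB

Answer: DB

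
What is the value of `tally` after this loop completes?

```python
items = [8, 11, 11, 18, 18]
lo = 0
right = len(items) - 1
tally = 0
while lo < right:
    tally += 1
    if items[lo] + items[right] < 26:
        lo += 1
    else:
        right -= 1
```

Steps to find pair summing to 26
`tally` takes the values: 0 → 1 → 2 → 3 → 4

Answer: 4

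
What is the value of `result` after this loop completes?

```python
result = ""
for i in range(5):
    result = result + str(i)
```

Concatenate digits 0 to 4
`result` takes the values: "" → "0" → "01" → "012" → "0123" → "01234"

Answer: "01234"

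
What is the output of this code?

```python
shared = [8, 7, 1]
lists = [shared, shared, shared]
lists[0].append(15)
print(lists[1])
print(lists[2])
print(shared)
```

Key concept: list of same reference.
Step by step:
`shared = [8, 7, 1]` → shared = [8, 7, 1]
`lists = [shared, shared, shared]` → lists = [[8, 7, 1], [8, 7, 1], [8, 7, 1]]
`lists[0].append(15)` → shared = [8, 7, 1, 15]; lists = [[8, 7, 1, 15], [8, 7, 1, 15], [8, 7, 1, 15]]
`print(lists[1])` → prints [8, 7, 1, 15]
`print(lists[2])` → prints [8, 7, 1, 15]
`print(shared)` → prints [8, 7, 1, 15]

Answer:
[8, 7, 1, 15]
[8, 7, 1, 15]
[8, 7, 1, 15]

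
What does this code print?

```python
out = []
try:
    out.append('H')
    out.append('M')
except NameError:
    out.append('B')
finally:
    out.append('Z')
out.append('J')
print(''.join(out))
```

Execution trace: 'H' (try body) → 'M' (try body, no exception) → 'Z' (finally) → 'J' (after the try/except). Output: HMZJ

Answer: HMZJ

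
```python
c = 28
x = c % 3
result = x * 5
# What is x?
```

Trace:
`c = 28` → c = 28
`x = c % 3` → x = 1
`result = x * 5` → result = 5
So x = 1

Answer: 1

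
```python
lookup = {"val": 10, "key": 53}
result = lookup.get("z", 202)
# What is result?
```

Trace:
`lookup = {"val": 10, "key": 53}` → lookup = {'val': 10, 'key': 53}
`result = lookup.get("z", 202)` → result = 202
So result = 202

Answer: 202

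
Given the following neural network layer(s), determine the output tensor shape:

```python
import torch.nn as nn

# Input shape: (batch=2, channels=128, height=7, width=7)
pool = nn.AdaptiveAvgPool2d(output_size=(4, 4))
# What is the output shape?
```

Input: (2, 128, 7, 7) -> Output: (2, 128, 4, 4)

Answer: (2, 128, 4, 4)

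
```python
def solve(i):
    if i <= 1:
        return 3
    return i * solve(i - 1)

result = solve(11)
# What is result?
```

solve(11) = 11 * 10 * 9 * 8 * 7 * 6 * 5 * 4 * 3 * 2 * 3 = 119750400

Answer: 119750400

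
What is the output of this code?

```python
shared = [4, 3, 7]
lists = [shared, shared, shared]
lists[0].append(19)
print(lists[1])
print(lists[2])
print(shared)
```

Key concept: list of same reference.
Step by step:
`shared = [4, 3, 7]` → shared = [4, 3, 7]
`lists = [shared, shared, shared]` → lists = [[4, 3, 7], [4, 3, 7], [4, 3, 7]]
`lists[0].append(19)` → shared = [4, 3, 7, 19]; lists = [[4, 3, 7, 19], [4, 3, 7, 19], [4, 3, 7, 19]]
`print(lists[1])` → prints [4, 3, 7, 19]
`print(lists[2])` → prints [4, 3, 7, 19]
`print(shared)` → prints [4, 3, 7, 19]

Answer:
[4, 3, 7, 19]
[4, 3, 7, 19]
[4, 3, 7, 19]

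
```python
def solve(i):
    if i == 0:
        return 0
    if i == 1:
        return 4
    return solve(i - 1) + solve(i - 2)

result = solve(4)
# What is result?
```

Build up from base cases: solve(0)=0, solve(1)=4, solve(2)=4, solve(3)=8, solve(4)=12

Answer: 12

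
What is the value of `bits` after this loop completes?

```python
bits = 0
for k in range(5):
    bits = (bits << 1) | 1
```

Build 5 consecutive 1-bits: 0b11111
`bits` takes the values: 0 → 1 → 3 → 7 → 15 → 31

Answer: 31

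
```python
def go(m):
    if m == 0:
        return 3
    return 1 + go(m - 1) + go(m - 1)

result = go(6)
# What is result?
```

go(m) = 1 + 2·go(m-1), go(0)=3. Closed form: (3+1)·2^6 - 1 = 255.

Answer: 255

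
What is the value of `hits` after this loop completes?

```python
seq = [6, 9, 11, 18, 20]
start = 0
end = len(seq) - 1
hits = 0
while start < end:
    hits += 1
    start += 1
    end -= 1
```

Iterations until pointers meet (list length 5)
`hits` takes the values: 0 → 1 → 2

Answer: 2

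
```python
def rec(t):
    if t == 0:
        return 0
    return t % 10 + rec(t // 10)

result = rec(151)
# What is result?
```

Sum of digits of 151: 1 + 5 + 1 = 7

Answer: 7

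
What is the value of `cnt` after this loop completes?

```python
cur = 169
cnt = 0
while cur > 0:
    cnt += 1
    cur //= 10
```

Count digits by repeated division by 10
`cnt` takes the values: 0 → 1 → 2 → 3

Answer: 3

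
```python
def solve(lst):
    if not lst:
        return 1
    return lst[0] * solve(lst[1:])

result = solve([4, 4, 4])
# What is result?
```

Product over [4, 4, 4] = 4 * 4 * 4 = 64

Answer: 64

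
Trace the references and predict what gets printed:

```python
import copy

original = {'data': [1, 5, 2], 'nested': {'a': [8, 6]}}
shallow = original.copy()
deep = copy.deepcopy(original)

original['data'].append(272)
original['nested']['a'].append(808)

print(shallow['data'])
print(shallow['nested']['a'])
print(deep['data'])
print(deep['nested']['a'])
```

Key concept: comparing shallow vs deep copy.
Step by step:
`original = {'data': [1, 5, 2], 'nested': {'a': [8, 6]}}` → original = {'data': [1, 5, 2], 'nested': {'a': [8, 6]}}
`shallow = original.copy()` → shallow = {'data': [1, 5, 2], 'nested': {'a': [8, 6]}}
`deep = copy.deepcopy(original)` → deep = {'data': [1, 5, 2], 'nested': {'a': [8, 6]}}
`original['data'].append(272)` → original = {'data': [1, 5, 2, 272], 'nested': {'a': [8, 6]}}; shallow = {'data': [1, 5, 2, 272], 'nested': {'a': [8, 6]}}
`original['nested']['a'].append(808)` → original = {'data': [1, 5, 2, 272], 'nested': {'a': [8, 6, 808]}}; shallow = {'data': [1, 5, 2, 272], 'nested': {'a': [8, 6, 808]}}
`print(shallow['data'])` → prints [1, 5, 2, 272]
`print(shallow['nested']['a'])` → prints [8, 6, 808]
`print(deep['data'])` → prints [1, 5, 2]
`print(deep['nested']['a'])` → prints [8, 6]

Answer:
[1, 5, 2, 272]
[8, 6, 808]
[1, 5, 2]
[8, 6]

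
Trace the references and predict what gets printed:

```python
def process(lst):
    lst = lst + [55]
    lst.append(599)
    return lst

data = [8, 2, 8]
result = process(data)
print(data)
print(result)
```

Key concept: rebinding parameter vs mutation.
Step by step:
`data = [8, 2, 8]` → data = [8, 2, 8]
`result = process(data)` → result = [8, 2, 8, 55, 599]
`print(data)` → prints [8, 2, 8]
`print(result)` → prints [8, 2, 8, 55, 599]

Answer:
[8, 2, 8]
[8, 2, 8, 55, 599]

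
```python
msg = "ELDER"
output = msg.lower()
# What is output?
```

Trace:
`msg = "ELDER"` → msg = 'ELDER'
`output = msg.lower()` → output = 'elder'
So output = 'elder'

Answer: 'elder'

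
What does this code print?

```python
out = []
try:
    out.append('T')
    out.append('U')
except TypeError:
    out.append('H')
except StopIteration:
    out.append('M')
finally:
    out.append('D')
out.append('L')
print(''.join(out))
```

Execution trace: 'T' (try body) → 'U' (try body, no exception) → 'D' (finally) → 'L' (after the try/except). Output: TUDL

Answer: TUDL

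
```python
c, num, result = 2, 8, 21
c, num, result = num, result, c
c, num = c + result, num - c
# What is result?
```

Trace:
`c, num, result = 2, 8, 21` → c = 2; num = 8; result = 21
`c, num, result = num, result, c` → c = 8; num = 21; result = 2
`c, num = c + result, num - c` → c = 10; num = 13
So result = 2

Answer: 2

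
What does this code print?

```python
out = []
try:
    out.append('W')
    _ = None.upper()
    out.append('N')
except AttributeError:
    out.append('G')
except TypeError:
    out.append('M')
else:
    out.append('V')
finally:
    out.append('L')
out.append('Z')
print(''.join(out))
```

Execution trace: 'W' (try body) → 'G' (except AttributeError) → 'L' (finally) → 'Z' (after the try/except). Output: WGLZ

Answer: WGLZ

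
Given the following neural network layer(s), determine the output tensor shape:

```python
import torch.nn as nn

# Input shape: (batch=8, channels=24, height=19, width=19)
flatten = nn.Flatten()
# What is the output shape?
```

Input: (8, 24, 19, 19) -> Output: (8, 8664)

Answer: (8, 8664)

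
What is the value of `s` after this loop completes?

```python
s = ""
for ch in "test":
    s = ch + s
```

Reverse 'test'
`s` takes the values: "" → "t" → "et" → "set" → "tset"

Answer: "tset"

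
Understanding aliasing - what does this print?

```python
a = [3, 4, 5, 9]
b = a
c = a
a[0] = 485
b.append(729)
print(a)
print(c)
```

Key concept: multiple aliases.
Step by step:
`a = [3, 4, 5, 9]` → a = [3, 4, 5, 9]
`b = a` → b = [3, 4, 5, 9] (same object as a)
`c = a` → c = [3, 4, 5, 9] (same object as a, b)
`a[0] = 485` → a = [485, 4, 5, 9] (same object as b, c); b = [485, 4, 5, 9] (same object as a, c); c = [485, 4, 5, 9] (same object as a, b)
`b.append(729)` → a = [485, 4, 5, 9, 729] (same object as b, c); b = [485, 4, 5, 9, 729] (same object as a, c); c = [485, 4, 5, 9, 729] (same object as a, b)
`print(a)` → prints [485, 4, 5, 9, 729]
`print(c)` → prints [485, 4, 5, 9, 729]

Answer:
[485, 4, 5, 9, 729]
[485, 4, 5, 9, 729]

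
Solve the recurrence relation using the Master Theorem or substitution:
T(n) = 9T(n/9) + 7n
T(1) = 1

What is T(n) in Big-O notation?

By Master Theorem: a=9, b=9, f(n)=7n. Since log_9(9) = 1 and f(n) = Θ(n^1), Case 2 applies. T(n) = O(n log n).

Answer: O(n log n)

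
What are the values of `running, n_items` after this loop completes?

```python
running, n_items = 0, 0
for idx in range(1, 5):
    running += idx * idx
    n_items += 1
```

Sum of squares and count
`running, n_items` takes the values: (0, 0) → (1, 0) → (1, 1) → (5, 1) → (5, 2) → (14, 2) → (14, 3) → (30, 3) → (30, 4)

Answer: 30, 4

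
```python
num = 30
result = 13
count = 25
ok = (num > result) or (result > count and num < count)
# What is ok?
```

Trace:
`num = 30` → num = 30
`result = 13` → result = 13
`count = 25` → count = 25
`ok = (num > result) or (result > count and num < count)` → ok = True
So ok = True

Answer: True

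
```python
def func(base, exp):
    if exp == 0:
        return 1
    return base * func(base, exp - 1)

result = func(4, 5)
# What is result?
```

func(4, 5) = 4 * 4 * 4 * 4 * 4 = 1024

Answer: 1024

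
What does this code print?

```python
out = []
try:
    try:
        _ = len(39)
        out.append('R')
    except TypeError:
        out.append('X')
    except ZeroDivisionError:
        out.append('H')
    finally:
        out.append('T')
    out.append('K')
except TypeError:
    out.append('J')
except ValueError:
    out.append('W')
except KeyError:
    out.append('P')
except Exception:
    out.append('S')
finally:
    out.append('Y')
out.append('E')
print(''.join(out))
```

Execution trace: 'X' (inner except TypeError) → 'T' (inner finally) → 'K' (try body, no exception) → 'Y' (finally) → 'E' (after the try/except). Output: XTKYE

Answer: XTKYE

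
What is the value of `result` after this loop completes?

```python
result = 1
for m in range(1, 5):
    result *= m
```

4! = 24
`result` takes the values: 1 → 2 → 6 → 24

Answer: 24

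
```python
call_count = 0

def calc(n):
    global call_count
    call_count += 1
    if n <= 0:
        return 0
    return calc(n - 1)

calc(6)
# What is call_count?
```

Linear recursion stepping by 1: 7 calls from n=6 down to ≤0.

Answer: 7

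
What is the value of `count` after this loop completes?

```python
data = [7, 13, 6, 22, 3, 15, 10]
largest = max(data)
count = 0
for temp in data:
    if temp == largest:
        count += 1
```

Count of max value 22 in [7, 13, 6, 22, 3, 15, 10]
`count` takes the values: 0 → 1

Answer: 1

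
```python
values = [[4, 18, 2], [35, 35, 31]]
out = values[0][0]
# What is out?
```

Trace:
`values = [[4, 18, 2], [35, 35, 31]]` → values = [[4, 18, 2], [35, 35, 31]]
`out = values[0][0]` → out = 4
So out = 4

Answer: 4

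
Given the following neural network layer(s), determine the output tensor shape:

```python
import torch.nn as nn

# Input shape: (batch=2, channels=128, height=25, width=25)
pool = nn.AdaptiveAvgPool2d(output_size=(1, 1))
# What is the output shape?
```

Input: (2, 128, 25, 25) -> Output: (2, 128, 1, 1)

Answer: (2, 128, 1, 1)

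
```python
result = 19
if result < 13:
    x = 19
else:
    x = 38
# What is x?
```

Trace:
`result = 19` → result = 19
`if result < 13: ...` → result < 13 is False, take else branch → x = 38
So x = 38

Answer: 38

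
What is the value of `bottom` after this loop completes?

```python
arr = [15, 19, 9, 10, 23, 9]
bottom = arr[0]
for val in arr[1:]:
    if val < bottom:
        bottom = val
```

Minimum of [15, 19, 9, 10, 23, 9]
`bottom` takes the values: 15 → 9

Answer: 9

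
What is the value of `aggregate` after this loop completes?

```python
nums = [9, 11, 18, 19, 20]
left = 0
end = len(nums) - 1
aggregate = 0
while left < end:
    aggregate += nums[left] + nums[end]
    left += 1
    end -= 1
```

Sum of pairs from ends
`aggregate` takes the values: 0 → 29 → 59

Answer: 59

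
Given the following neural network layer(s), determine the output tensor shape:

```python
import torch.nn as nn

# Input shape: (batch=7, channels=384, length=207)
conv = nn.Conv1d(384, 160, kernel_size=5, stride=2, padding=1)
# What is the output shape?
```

Input: (7, 384, 207) -> Output: (7, 160, 103)

Answer: (7, 160, 103)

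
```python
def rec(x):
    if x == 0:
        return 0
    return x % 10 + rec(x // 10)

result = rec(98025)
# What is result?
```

Sum of digits of 98025: 5 + 2 + 0 + 8 + 9 = 24

Answer: 24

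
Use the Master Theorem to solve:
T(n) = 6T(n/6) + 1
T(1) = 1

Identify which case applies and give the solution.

a=6, b=6, f(n)=1. log_6(6) = 1. Since c=0 < 1, Case 1 applies: T(n) = Θ(n^log_b(a)) = O(n).

Answer: O(n) - Case 1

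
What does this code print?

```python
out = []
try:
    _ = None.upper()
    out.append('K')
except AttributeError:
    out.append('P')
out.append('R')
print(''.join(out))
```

Execution trace: 'P' (except AttributeError) → 'R' (after the try/except). Output: PR

Answer: PR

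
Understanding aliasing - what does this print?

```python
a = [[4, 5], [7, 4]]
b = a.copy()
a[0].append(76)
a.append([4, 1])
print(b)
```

Key concept: shallow copy with nested lists.
Step by step:
`a = [[4, 5], [7, 4]]` → a = [[4, 5], [7, 4]]
`b = a.copy()` → b = [[4, 5], [7, 4]]
`a[0].append(76)` → a = [[4, 5, 76], [7, 4]]; b = [[4, 5, 76], [7, 4]]
`a.append([4, 1])` → a = [[4, 5, 76], [7, 4], [4, 1]]
`print(b)` → prints [[4, 5, 76], [7, 4]]

Answer: [[4, 5, 76], [7, 4]]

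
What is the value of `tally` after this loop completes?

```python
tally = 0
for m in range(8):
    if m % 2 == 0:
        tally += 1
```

Count numbers divisible by 2 in range(8)
`tally` takes the values: 0 → 1 → 2 → 3 → 4

Answer: 4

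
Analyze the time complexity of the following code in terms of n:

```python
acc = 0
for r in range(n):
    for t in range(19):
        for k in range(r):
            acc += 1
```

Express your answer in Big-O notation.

Each loop level contributes: n × 1 × n. Multiplying the contributions gives O(n^2).

Answer: O(n^2)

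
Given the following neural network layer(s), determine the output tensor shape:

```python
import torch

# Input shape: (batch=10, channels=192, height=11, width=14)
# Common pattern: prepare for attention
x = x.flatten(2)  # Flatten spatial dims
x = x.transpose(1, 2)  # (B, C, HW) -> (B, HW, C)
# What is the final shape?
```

Input: (10, 192, 11, 14) -> after flatten(2): (10, 192, 154) -> Output: (10, 154, 192)

Answer: (10, 154, 192)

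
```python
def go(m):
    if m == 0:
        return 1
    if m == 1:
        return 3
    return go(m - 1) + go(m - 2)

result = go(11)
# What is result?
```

Build up from base cases: go(0)=1, go(1)=3, go(2)=4, go(3)=7, go(4)=11, go(5)=18, go(6)=29, ..., go(11)=322

Answer: 322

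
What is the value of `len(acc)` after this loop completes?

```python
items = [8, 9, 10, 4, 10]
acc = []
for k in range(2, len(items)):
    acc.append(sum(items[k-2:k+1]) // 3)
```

Number of 3-element averages
`acc` takes the values: [] → [9] → [9, 7] → [9, 7, 8]
So `len(acc)` = 3

Answer: 3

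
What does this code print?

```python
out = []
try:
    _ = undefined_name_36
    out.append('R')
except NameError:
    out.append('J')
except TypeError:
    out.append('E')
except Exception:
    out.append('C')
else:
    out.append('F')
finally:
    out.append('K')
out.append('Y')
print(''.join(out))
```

Execution trace: 'J' (except NameError) → 'K' (finally) → 'Y' (after the try/except). Output: JKY

Answer: JKY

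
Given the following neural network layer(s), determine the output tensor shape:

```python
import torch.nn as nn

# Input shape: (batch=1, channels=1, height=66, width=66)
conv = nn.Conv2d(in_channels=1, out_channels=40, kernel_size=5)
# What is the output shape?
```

Input: (1, 1, 66, 66) -> Output: (1, 40, 62, 62)

Answer: (1, 40, 62, 62)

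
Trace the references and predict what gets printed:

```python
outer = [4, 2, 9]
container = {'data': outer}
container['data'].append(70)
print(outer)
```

Key concept: dict holds reference to list.
Step by step:
`outer = [4, 2, 9]` → outer = [4, 2, 9]
`container = {'data': outer}` → container = {'data': [4, 2, 9]}
`container['data'].append(70)` → outer = [4, 2, 9, 70]; container = {'data': [4, 2, 9, 70]}
`print(outer)` → prints [4, 2, 9, 70]

Answer: [4, 2, 9, 70]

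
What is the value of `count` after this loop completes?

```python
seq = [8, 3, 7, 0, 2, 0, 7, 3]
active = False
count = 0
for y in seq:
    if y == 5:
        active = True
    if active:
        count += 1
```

Count elements after first 5 in [8, 3, 7, 0, 2, 0, 7, 3]
`count` takes the values: 0

Answer: 0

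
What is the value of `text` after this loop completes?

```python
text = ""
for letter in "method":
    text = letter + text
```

Reverse 'method'
`text` takes the values: "" → "m" → "em" → "tem" → "htem" → "ohtem" → "dohtem"

Answer: "dohtem"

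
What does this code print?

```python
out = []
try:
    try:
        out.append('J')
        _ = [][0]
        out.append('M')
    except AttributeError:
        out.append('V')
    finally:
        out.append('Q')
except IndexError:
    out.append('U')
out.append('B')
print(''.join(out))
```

Execution trace: 'J' (try body) → 'Q' (finally) → 'U' (outer except IndexError) → 'B' (after the try/except). Output: JQUB

Answer: JQUB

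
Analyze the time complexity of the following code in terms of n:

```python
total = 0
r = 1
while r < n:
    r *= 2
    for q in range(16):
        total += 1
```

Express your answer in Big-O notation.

Each loop level contributes: log n × 1. Multiplying the contributions gives O(log n).

Answer: O(log n)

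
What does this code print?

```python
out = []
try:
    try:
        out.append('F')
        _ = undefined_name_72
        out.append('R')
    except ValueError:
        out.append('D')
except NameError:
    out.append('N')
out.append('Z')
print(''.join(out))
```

Execution trace: 'F' (try body) → 'N' (outer except NameError) → 'Z' (after the try/except). Output: FNZ

Answer: FNZ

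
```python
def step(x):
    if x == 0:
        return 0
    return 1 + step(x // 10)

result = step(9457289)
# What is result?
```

Count of digits of 9457289: 7

Answer: 7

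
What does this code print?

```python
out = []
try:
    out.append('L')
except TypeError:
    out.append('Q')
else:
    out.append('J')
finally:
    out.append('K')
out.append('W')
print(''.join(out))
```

Execution trace: 'L' (try body, no exception) → 'J' (else) → 'K' (finally) → 'W' (after the try/except). Output: LJKW

Answer: LJKW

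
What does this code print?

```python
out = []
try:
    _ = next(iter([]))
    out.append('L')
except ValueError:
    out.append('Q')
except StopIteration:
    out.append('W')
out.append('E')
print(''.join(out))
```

Execution trace: 'W' (except StopIteration) → 'E' (after the try/except). Output: WE

Answer: WE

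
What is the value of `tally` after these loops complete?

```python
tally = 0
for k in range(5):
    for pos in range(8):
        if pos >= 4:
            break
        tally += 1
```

Inner breaks at 4, outer runs 5 times
`tally` takes the values: 0 → 1 → 2 → 3 → 4 → 5 → 6 → 7 → 8 → 9 → 10 → 11 → 12 → 13 → 14 → 15 → 16 → 17 → 18 → 19 → 20

Answer: 20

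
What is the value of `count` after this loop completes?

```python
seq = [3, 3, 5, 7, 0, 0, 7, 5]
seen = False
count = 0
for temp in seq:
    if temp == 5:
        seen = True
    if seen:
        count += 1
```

Count elements after first 5 in [3, 3, 5, 7, 0, 0, 7, 5]
`count` takes the values: 0 → 1 → 2 → 3 → 4 → 5 → 6

Answer: 6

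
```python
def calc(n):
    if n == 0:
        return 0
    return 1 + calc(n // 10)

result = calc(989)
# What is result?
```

Count of digits of 989: 3

Answer: 3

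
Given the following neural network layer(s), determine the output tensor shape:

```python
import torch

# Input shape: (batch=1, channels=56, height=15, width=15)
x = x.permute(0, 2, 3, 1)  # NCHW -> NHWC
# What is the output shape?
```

Input: (1, 56, 15, 15) -> Output: (1, 15, 15, 56)

Answer: (1, 15, 15, 56)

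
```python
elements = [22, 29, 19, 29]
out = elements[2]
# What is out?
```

Trace:
`elements = [22, 29, 19, 29]` → elements = [22, 29, 19, 29]
`out = elements[2]` → out = 19
So out = 19

Answer: 19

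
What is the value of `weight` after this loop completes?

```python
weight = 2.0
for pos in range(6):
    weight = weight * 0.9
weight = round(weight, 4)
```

Exponential decay: 2.0 * 0.9^6
`weight` takes the values: 2.0 → 1.8 → 1.62 → 1.458 → 1.3122 → 1.18098 → 1.062882 → 1.0629

Answer: 1.0629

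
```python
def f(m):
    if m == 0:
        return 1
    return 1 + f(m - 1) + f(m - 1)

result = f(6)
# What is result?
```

f(m) = 1 + 2·f(m-1), f(0)=1. Closed form: (1+1)·2^6 - 1 = 127.

Answer: 127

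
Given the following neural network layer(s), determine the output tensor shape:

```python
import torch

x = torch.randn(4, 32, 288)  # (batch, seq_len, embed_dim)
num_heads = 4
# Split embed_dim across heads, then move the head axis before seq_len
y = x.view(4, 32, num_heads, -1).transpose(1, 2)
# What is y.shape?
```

Input: (4, 32, 288) -> head_dim = 288 // 4 = 72; after view: (4, 32, 4, 72) -> after transpose(1, 2): (4, 4, 32, 72) -> Output: (4, 4, 32, 72)

Answer: (4, 4, 32, 72)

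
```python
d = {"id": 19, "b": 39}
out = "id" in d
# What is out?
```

Trace:
`d = {"id": 19, "b": 39}` → d = {'id': 19, 'b': 39}
`out = "id" in d` → out = True
So out = True

Answer: True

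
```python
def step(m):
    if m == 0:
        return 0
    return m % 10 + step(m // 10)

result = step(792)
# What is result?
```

Sum of digits of 792: 2 + 9 + 7 = 18

Answer: 18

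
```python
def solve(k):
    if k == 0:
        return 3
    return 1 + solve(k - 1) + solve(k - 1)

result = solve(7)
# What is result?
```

solve(k) = 1 + 2·solve(k-1), solve(0)=3. Closed form: (3+1)·2^7 - 1 = 511.

Answer: 511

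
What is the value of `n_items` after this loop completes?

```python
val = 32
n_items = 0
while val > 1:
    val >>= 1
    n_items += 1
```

Count right shifts until 1
`n_items` takes the values: 0 → 1 → 2 → 3 → 4 → 5

Answer: 5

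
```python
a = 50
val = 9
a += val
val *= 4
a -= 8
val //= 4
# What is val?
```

Trace:
`a = 50` → a = 50
`val = 9` → val = 9
`a += val` → a = 59
`val *= 4` → val = 36
`a -= 8` → a = 51
`val //= 4` → val = 9
So val = 9

Answer: 9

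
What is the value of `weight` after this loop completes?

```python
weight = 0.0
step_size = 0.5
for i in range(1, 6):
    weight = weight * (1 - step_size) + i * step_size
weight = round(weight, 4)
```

Moving average with lr=0.5
`weight` takes the values: 0.0 → 0.5 → 1.25 → 2.125 → 3.0625 → 4.03125 → 4.0312

Answer: 4.0312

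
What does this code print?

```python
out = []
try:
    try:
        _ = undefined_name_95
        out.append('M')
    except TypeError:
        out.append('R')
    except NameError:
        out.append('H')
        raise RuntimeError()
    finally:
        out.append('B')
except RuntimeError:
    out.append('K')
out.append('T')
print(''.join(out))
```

Execution trace: 'H' (inner except NameError) → 'B' (inner finally) → 'K' (outer except RuntimeError) → 'T' (after the try/except). Output: HBKT

Answer: HBKT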